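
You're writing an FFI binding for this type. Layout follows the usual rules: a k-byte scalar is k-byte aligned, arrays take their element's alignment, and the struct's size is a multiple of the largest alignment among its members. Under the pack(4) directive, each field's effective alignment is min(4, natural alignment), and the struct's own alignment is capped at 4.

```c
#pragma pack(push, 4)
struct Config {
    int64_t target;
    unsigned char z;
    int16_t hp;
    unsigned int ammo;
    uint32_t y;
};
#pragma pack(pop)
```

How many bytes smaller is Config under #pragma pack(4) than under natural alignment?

4

natural layout:
  @0: target [8B, align 8] → 8
  @8: z [1B, align 1] → 9
  +1 pad (align 2)
  @10: hp [2B, align 2] → 12
  @12: ammo [4B, align 4] → 16
  @16: y [4B, align 4] → 20
  +4 tail pad (align 8)
  size 24, align 8
packed(4) layout:
  @0: target [8B, align 4] → 8
  @8: z [1B, align 1] → 9
  +1 pad (align 2)
  @10: hp [2B, align 2] → 12
  @12: ammo [4B, align 4] → 16
  @16: y [4B, align 4] → 20
  size 20, align 4
24 − 20 = 4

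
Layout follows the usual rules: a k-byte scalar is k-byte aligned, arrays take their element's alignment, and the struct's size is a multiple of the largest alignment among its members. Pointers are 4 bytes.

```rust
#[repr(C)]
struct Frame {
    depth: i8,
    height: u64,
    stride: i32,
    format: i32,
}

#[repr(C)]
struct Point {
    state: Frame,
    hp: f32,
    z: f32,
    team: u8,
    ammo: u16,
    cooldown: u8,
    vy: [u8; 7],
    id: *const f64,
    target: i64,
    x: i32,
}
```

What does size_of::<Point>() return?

64 bytes

Frame: depth at 0 (size 1, align 1) → ends 1; pad 7 to align 8 for height; height at 8 (size 8, align 8) → ends 16; stride at 16 (size 4, align 4) → ends 20; format at 20 (size 4, align 4) → ends 24; total 24 bytes, alignment 8
state at 0 (size 24, align 8) → ends 24
hp at 24 (size 4, align 4) → ends 28
z at 28 (size 4, align 4) → ends 32
team at 32 (size 1, align 1) → ends 33
pad 1 to align 2 for ammo
ammo at 34 (size 2, align 2) → ends 36
cooldown at 36 (size 1, align 1) → ends 37
vy at 37 (size 7, align 1) → ends 44
id at 44 (size 4, align 4) → ends 48
target at 48 (size 8, align 8) → ends 56
x at 56 (size 4, align 4) → ends 60
tail pad 4 to reach multiple of 8
total 64 bytes, alignment 8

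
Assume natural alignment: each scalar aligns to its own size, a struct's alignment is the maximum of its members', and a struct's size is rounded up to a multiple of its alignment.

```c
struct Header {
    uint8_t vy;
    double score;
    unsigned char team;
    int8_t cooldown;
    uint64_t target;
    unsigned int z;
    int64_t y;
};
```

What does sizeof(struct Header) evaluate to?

@0: vy [1B, align 1] → 1
+7 pad (align 8)
@8: score [8B, align 8] → 16
@16: team [1B, align 1] → 17
@17: cooldown [1B, align 1] → 18
+6 pad (align 8)
@24: target [8B, align 8] → 32
@32: z [4B, align 4] → 36
+4 pad (align 8)
@40: y [8B, align 8] → 48
size 48, align 8

48 bytes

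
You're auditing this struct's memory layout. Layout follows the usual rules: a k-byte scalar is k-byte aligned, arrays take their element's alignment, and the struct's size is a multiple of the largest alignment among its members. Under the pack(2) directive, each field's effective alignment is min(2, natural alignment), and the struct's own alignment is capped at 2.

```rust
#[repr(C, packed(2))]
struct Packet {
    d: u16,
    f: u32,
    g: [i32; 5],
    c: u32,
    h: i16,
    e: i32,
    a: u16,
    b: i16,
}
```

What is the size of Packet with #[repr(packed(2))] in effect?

40

@0: d [2B, align 2] → 2
@2: f [4B, align 2] → 6
@6: g [20B, align 2] → 26
@26: c [4B, align 2] → 30
@30: h [2B, align 2] → 32
@32: e [4B, align 2] → 36
@36: a [2B, align 2] → 38
@38: b [2B, align 2] → 40
size 40, align 2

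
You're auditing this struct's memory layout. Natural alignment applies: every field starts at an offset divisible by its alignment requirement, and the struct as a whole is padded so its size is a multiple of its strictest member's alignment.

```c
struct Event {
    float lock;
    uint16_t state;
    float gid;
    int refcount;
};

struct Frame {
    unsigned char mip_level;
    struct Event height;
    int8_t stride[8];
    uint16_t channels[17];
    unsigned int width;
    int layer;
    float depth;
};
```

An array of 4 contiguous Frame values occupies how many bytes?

304

Event: lock at 0 (size 4, align 4) → ends 4; state at 4 (size 2, align 2) → ends 6; pad 2 to align 4 for gid; gid at 8 (size 4, align 4) → ends 12; refcount at 12 (size 4, align 4) → ends 16; total 16 bytes, alignment 4
mip_level at 0 (size 1, align 1) → ends 1
pad 3 to align 4 for height
height at 4 (size 16, align 4) → ends 20
stride at 20 (size 8, align 1) → ends 28
channels at 28 (size 34, align 2) → ends 62
pad 2 to align 4 for width
width at 64 (size 4, align 4) → ends 68
layer at 68 (size 4, align 4) → ends 72
depth at 72 (size 4, align 4) → ends 76
total 76 bytes, alignment 4
array of 4: 4 × 76 = 304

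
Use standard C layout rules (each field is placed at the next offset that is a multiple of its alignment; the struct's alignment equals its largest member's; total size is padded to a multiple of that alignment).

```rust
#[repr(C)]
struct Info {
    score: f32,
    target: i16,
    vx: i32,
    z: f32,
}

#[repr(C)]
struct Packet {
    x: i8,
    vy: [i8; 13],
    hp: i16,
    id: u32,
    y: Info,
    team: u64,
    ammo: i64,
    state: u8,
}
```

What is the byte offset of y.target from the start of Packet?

24

Info: score at 0 (size 4, align 4) → ends 4; target at 4 (size 2, align 2) → ends 6; pad 2 to align 4 for vx; vx at 8 (size 4, align 4) → ends 12; z at 12 (size 4, align 4) → ends 16; total 16 bytes, alignment 4
x at 0 (size 1, align 1) → ends 1
vy at 1 (size 13, align 1) → ends 14
hp at 14 (size 2, align 2) → ends 16
id at 16 (size 4, align 4) → ends 20
y at 20 (size 16, align 4) → ends 36
within Info: target at 4
20 + 4 = 24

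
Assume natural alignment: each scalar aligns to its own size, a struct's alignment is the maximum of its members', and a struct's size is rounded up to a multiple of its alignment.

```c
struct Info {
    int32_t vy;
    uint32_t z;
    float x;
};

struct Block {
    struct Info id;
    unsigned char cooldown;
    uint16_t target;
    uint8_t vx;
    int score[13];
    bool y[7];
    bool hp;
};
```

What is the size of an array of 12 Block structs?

Info: @0: vy [4B, align 4] → 4; @4: z [4B, align 4] → 8; @8: x [4B, align 4] → 12; size 12, align 4
@0: id [12B, align 4] → 12
@12: cooldown [1B, align 1] → 13
+1 pad (align 2)
@14: target [2B, align 2] → 16
@16: vx [1B, align 1] → 17
+3 pad (align 4)
@20: score [52B, align 4] → 72
@72: y [7B, align 1] → 79
@79: hp [1B, align 1] → 80
size 80, align 4
array of 12: 12 × 80 = 960

960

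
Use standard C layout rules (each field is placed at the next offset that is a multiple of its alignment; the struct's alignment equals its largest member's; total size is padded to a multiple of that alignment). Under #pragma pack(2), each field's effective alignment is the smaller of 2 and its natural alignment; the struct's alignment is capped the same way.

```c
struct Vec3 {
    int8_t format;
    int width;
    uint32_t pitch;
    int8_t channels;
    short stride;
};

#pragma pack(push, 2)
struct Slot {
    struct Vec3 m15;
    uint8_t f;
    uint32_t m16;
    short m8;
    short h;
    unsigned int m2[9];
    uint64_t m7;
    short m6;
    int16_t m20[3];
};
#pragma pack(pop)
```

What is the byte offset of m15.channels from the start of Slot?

12

Vec3: @0: format [1B, align 1] → 1; +3 pad (align 4); @4: width [4B, align 4] → 8; @8: pitch [4B, align 4] → 12; @12: channels [1B, align 1] → 13; +1 pad (align 2); @14: stride [2B, align 2] → 16; size 16, align 4
@0: m15 [16B, align 2] → 16
within Vec3: channels at 12
0 + 12 = 12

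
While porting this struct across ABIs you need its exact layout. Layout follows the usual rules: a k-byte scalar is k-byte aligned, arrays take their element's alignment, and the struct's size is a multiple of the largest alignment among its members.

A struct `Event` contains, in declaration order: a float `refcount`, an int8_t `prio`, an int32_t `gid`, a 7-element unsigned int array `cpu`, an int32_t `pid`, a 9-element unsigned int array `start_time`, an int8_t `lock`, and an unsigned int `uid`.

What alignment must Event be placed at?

4

member alignments: refcount=4, prio=1, gid=4, cpu=4, pid=4, start_time=4, lock=1, uid=4
max = 4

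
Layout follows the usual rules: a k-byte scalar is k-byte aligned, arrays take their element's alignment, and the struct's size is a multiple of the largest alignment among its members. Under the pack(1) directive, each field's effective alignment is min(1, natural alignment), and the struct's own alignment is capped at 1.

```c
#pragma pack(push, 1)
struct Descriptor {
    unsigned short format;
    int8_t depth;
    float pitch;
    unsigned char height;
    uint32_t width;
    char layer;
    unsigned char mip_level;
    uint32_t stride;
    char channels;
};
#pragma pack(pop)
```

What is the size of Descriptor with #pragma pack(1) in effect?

@0: format [2B, align 1] → 2
@2: depth [1B, align 1] → 3
@3: pitch [4B, align 1] → 7
@7: height [1B, align 1] → 8
@8: width [4B, align 1] → 12
@12: layer [1B, align 1] → 13
@13: mip_level [1B, align 1] → 14
@14: stride [4B, align 1] → 18
@18: channels [1B, align 1] → 19
size 19, align 1

19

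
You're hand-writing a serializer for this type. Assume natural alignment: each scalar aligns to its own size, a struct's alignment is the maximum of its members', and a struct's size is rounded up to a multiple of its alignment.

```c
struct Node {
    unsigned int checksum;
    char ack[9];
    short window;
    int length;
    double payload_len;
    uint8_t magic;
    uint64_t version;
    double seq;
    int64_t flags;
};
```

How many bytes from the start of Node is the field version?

40

checksum at 0 (size 4, align 4) → ends 4
ack at 4 (size 9, align 1) → ends 13
pad 1 to align 2 for window
window at 14 (size 2, align 2) → ends 16
length at 16 (size 4, align 4) → ends 20
pad 4 to align 8 for payload_len
payload_len at 24 (size 8, align 8) → ends 32
magic at 32 (size 1, align 1) → ends 33
pad 7 to align 8 for version
version at 40 (size 8, align 8) → ends 48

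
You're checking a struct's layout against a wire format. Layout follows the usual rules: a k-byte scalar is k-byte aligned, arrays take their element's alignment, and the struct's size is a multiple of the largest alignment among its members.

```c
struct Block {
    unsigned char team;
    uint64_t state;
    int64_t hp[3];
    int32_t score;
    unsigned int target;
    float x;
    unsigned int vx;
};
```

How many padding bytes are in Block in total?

7

team at 0 (size 1, align 1) → ends 1
pad 7 to align 8 for state
state at 8 (size 8, align 8) → ends 16
hp at 16 (size 24, align 8) → ends 40
score at 40 (size 4, align 4) → ends 44
target at 44 (size 4, align 4) → ends 48
x at 48 (size 4, align 4) → ends 52
vx at 52 (size 4, align 4) → ends 56
total 56 bytes, alignment 8
data bytes 49, size 56 → padding 7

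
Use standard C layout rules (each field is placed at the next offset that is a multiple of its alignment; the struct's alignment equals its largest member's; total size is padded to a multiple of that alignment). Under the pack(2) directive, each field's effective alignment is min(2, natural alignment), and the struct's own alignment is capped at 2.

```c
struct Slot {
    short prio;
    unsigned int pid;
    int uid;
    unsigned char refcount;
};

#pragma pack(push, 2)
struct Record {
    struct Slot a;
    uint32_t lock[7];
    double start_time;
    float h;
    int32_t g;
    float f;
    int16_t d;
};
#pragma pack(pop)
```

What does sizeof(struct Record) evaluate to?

66 bytes

Slot: 0..2  prio  (2B, 2-aligned); 2..4  -- padding (2B); 4..8  pid  (4B, 4-aligned); 8..12  uid  (4B, 4-aligned); 12..13  refcount  (1B, 1-aligned); 13..16  -- tail padding (3B); sizeof = 16, alignof = 4
0..16  a  (16B, 2-aligned)
16..44  lock  (28B, 2-aligned)
44..52  start_time  (8B, 2-aligned)
52..56  h  (4B, 2-aligned)
56..60  g  (4B, 2-aligned)
60..64  f  (4B, 2-aligned)
64..66  d  (2B, 2-aligned)
sizeof = 66, alignof = 2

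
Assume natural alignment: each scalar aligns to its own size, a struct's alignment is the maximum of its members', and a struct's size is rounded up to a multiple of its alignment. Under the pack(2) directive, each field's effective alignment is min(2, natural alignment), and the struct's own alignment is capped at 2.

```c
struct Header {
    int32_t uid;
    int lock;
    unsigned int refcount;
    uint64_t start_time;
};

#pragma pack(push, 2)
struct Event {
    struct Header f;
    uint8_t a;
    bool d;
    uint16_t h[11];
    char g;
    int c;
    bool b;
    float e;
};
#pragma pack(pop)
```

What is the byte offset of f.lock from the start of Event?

4

Header: uid at 0 (size 4, align 4) → ends 4; lock at 4 (size 4, align 4) → ends 8; refcount at 8 (size 4, align 4) → ends 12; pad 4 to align 8 for start_time; start_time at 16 (size 8, align 8) → ends 24; total 24 bytes, alignment 8
f at 0 (size 24, align 2) → ends 24
within Header: lock at 4
0 + 4 = 4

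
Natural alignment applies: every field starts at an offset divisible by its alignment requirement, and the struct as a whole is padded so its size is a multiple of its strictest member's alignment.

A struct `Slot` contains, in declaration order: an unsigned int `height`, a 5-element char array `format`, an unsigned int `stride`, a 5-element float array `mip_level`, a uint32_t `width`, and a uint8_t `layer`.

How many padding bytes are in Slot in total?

height at 0 (size 4, align 4) → ends 4
format at 4 (size 5, align 1) → ends 9
pad 3 to align 4 for stride
stride at 12 (size 4, align 4) → ends 16
mip_level at 16 (size 20, align 4) → ends 36
width at 36 (size 4, align 4) → ends 40
layer at 40 (size 1, align 1) → ends 41
tail pad 3 to reach multiple of 4
total 44 bytes, alignment 4
data bytes 38, size 44 → padding 6

6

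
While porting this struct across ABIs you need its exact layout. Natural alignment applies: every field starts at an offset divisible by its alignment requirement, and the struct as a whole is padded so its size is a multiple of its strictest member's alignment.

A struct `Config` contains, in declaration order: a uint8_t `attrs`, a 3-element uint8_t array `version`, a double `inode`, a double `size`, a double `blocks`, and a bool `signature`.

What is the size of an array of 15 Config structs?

0..1  attrs  (1B, 1-aligned)
1..4  version  (3B, 1-aligned)
4..8  -- padding (4B)
8..16  inode  (8B, 8-aligned)
16..24  size  (8B, 8-aligned)
24..32  blocks  (8B, 8-aligned)
32..33  signature  (1B, 1-aligned)
33..40  -- tail padding (7B)
sizeof = 40, alignof = 8
array of 15: 15 × 40 = 600

600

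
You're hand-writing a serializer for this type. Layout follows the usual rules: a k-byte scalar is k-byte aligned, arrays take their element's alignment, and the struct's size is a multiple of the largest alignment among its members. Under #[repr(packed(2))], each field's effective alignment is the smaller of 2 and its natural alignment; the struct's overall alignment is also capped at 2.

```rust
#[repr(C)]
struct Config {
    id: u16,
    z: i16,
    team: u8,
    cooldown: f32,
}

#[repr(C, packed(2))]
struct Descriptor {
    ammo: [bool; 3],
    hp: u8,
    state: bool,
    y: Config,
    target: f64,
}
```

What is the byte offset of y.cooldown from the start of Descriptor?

14

Config: 0..2  id  (2B, 2-aligned); 2..4  z  (2B, 2-aligned); 4..5  team  (1B, 1-aligned); 5..8  -- padding (3B); 8..12  cooldown  (4B, 4-aligned); sizeof = 12, alignof = 4
0..3  ammo  (3B, 1-aligned)
3..4  hp  (1B, 1-aligned)
4..5  state  (1B, 1-aligned)
5..6  -- padding (1B)
6..18  y  (12B, 2-aligned)
within Config: cooldown at 8
6 + 8 = 14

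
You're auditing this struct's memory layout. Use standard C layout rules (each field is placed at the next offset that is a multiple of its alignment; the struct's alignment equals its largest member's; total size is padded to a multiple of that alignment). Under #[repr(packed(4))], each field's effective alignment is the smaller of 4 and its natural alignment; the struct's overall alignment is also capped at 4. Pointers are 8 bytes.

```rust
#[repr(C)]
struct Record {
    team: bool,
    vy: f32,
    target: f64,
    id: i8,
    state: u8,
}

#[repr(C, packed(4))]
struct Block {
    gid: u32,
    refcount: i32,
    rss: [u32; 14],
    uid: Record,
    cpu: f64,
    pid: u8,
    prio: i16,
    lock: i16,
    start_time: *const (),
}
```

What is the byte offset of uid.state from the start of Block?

81

Record: @0: team [1B, align 1] → 1; +3 pad (align 4); @4: vy [4B, align 4] → 8; @8: target [8B, align 8] → 16; @16: id [1B, align 1] → 17; @17: state [1B, align 1] → 18; +6 tail pad (align 8); size 24, align 8
@0: gid [4B, align 4] → 4
@4: refcount [4B, align 4] → 8
@8: rss [56B, align 4] → 64
@64: uid [24B, align 4] → 88
within Record: state at 17
64 + 17 = 81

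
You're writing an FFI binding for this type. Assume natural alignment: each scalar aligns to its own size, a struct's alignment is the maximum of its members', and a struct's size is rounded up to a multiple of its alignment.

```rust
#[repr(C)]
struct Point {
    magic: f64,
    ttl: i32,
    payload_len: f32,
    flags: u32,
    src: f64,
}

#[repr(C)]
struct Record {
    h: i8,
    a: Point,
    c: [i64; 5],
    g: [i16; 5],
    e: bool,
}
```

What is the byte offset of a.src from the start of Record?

32

Point: magic at 0 (size 8, align 8) → ends 8; ttl at 8 (size 4, align 4) → ends 12; payload_len at 12 (size 4, align 4) → ends 16; flags at 16 (size 4, align 4) → ends 20; pad 4 to align 8 for src; src at 24 (size 8, align 8) → ends 32; total 32 bytes, alignment 8
h at 0 (size 1, align 1) → ends 1
pad 7 to align 8 for a
a at 8 (size 32, align 8) → ends 40
within Point: src at 24
8 + 24 = 32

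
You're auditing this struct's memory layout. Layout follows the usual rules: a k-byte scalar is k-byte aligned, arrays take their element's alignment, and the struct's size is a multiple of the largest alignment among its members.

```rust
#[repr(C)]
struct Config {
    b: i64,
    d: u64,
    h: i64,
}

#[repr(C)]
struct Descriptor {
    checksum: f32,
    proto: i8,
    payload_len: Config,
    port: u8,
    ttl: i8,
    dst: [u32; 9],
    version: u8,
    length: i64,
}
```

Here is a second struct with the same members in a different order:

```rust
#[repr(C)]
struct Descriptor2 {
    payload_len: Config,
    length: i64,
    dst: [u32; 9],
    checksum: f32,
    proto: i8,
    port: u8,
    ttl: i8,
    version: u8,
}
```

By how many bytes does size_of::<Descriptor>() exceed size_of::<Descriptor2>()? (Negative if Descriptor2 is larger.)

8

Config: 0..8  b  (8B, 8-aligned); 8..16  d  (8B, 8-aligned); 16..24  h  (8B, 8-aligned); sizeof = 24, alignof = 8
0..4  checksum  (4B, 4-aligned)
4..5  proto  (1B, 1-aligned)
5..8  -- padding (3B)
8..32  payload_len  (24B, 8-aligned)
32..33  port  (1B, 1-aligned)
33..34  ttl  (1B, 1-aligned)
34..36  -- padding (2B)
36..72  dst  (36B, 4-aligned)
72..73  version  (1B, 1-aligned)
73..80  -- padding (7B)
80..88  length  (8B, 8-aligned)
sizeof = 88, alignof = 8
— Descriptor2 —
0..24  payload_len  (24B, 8-aligned)
24..32  length  (8B, 8-aligned)
32..68  dst  (36B, 4-aligned)
68..72  checksum  (4B, 4-aligned)
72..73  proto  (1B, 1-aligned)
73..74  port  (1B, 1-aligned)
74..75  ttl  (1B, 1-aligned)
75..76  version  (1B, 1-aligned)
76..80  -- tail padding (4B)
sizeof = 80, alignof = 8
88 − 80 = 8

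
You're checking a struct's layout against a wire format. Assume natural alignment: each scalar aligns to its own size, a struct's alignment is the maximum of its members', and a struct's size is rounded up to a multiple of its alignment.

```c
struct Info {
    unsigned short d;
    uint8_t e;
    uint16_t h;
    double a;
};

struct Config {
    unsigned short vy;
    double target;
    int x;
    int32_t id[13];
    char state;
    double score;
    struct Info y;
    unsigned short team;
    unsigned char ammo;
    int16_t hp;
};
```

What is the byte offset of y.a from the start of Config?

Info: 0..2  d  (2B, 2-aligned); 2..3  e  (1B, 1-aligned); 3..4  -- padding (1B); 4..6  h  (2B, 2-aligned); 6..8  -- padding (2B); 8..16  a  (8B, 8-aligned); sizeof = 16, alignof = 8
0..2  vy  (2B, 2-aligned)
2..8  -- padding (6B)
8..16  target  (8B, 8-aligned)
16..20  x  (4B, 4-aligned)
20..72  id  (52B, 4-aligned)
72..73  state  (1B, 1-aligned)
73..80  -- padding (7B)
80..88  score  (8B, 8-aligned)
88..104  y  (16B, 8-aligned)
within Info: a at 8
88 + 8 = 96

96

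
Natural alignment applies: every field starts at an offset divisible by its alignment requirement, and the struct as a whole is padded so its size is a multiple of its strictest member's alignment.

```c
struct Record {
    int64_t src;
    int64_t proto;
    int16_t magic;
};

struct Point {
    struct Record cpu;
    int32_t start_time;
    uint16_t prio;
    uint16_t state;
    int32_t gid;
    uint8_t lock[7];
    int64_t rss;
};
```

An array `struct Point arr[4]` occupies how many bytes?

Record: @0: src [8B, align 8] → 8; @8: proto [8B, align 8] → 16; @16: magic [2B, align 2] → 18; +6 tail pad (align 8); size 24, align 8
@0: cpu [24B, align 8] → 24
@24: start_time [4B, align 4] → 28
@28: prio [2B, align 2] → 30
@30: state [2B, align 2] → 32
@32: gid [4B, align 4] → 36
@36: lock [7B, align 1] → 43
+5 pad (align 8)
@48: rss [8B, align 8] → 56
size 56, align 8
array of 4: 4 × 56 = 224

224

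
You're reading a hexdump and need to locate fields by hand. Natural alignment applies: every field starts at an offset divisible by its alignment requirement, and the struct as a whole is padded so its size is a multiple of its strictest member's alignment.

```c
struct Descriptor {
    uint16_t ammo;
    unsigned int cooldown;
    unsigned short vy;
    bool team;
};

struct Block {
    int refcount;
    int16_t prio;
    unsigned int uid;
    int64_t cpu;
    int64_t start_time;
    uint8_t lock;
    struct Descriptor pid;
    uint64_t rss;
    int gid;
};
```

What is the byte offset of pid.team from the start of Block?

46

Descriptor: @0: ammo [2B, align 2] → 2; +2 pad (align 4); @4: cooldown [4B, align 4] → 8; @8: vy [2B, align 2] → 10; @10: team [1B, align 1] → 11; +1 tail pad (align 4); size 12, align 4
@0: refcount [4B, align 4] → 4
@4: prio [2B, align 2] → 6
+2 pad (align 4)
@8: uid [4B, align 4] → 12
+4 pad (align 8)
@16: cpu [8B, align 8] → 24
@24: start_time [8B, align 8] → 32
@32: lock [1B, align 1] → 33
+3 pad (align 4)
@36: pid [12B, align 4] → 48
within Descriptor: team at 10
36 + 10 = 46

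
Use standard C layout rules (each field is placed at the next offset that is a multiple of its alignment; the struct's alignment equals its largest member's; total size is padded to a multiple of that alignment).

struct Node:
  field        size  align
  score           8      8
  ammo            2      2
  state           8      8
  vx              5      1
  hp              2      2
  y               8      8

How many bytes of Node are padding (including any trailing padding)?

7

0..8  score  (8B, 8-aligned)
8..10  ammo  (2B, 2-aligned)
10..16  -- padding (6B)
16..24  state  (8B, 8-aligned)
24..29  vx  (5B, 1-aligned)
29..30  -- padding (1B)
30..32  hp  (2B, 2-aligned)
32..40  y  (8B, 8-aligned)
sizeof = 40, alignof = 8
data bytes 33, size 40 → padding 7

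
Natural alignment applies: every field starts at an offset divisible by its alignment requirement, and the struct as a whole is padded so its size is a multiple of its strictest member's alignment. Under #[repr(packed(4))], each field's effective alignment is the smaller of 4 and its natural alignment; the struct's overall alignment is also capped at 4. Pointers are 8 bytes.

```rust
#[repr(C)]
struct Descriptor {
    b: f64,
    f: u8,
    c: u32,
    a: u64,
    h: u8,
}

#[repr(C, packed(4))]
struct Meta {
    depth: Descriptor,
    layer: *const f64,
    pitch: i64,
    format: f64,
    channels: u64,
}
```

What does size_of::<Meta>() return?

Descriptor: 0..8  b  (8B, 8-aligned); 8..9  f  (1B, 1-aligned); 9..12  -- padding (3B); 12..16  c  (4B, 4-aligned); 16..24  a  (8B, 8-aligned); 24..25  h  (1B, 1-aligned); 25..32  -- tail padding (7B); sizeof = 32, alignof = 8
0..32  depth  (32B, 4-aligned)
32..40  layer  (8B, 4-aligned)
40..48  pitch  (8B, 4-aligned)
48..56  format  (8B, 4-aligned)
56..64  channels  (8B, 4-aligned)
sizeof = 64, alignof = 4

64 bytes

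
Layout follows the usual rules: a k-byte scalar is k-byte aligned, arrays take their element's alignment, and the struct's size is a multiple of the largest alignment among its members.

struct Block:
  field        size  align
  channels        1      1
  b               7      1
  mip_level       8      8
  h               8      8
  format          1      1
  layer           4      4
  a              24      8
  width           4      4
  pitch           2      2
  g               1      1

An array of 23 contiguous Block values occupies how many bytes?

1472

@0: channels [1B, align 1] → 1
@1: b [7B, align 1] → 8
@8: mip_level [8B, align 8] → 16
@16: h [8B, align 8] → 24
@24: format [1B, align 1] → 25
+3 pad (align 4)
@28: layer [4B, align 4] → 32
@32: a [24B, align 8] → 56
@56: width [4B, align 4] → 60
@60: pitch [2B, align 2] → 62
@62: g [1B, align 1] → 63
+1 tail pad (align 8)
size 64, align 8
array of 23: 23 × 64 = 1472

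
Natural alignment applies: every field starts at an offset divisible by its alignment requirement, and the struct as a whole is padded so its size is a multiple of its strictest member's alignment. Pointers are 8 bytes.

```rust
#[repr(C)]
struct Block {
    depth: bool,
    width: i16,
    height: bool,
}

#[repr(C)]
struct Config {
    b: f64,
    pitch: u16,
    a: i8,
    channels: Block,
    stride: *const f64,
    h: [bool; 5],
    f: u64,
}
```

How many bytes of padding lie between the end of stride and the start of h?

0

Block: depth at 0 (size 1, align 1) → ends 1; pad 1 to align 2 for width; width at 2 (size 2, align 2) → ends 4; height at 4 (size 1, align 1) → ends 5; tail pad 1 to reach multiple of 2; total 6 bytes, alignment 2
b at 0 (size 8, align 8) → ends 8
pitch at 8 (size 2, align 2) → ends 10
a at 10 (size 1, align 1) → ends 11
pad 1 to align 2 for channels
channels at 12 (size 6, align 2) → ends 18
pad 6 to align 8 for stride
stride at 24 (size 8, align 8) → ends 32
h at 32 (size 5, align 1) → ends 37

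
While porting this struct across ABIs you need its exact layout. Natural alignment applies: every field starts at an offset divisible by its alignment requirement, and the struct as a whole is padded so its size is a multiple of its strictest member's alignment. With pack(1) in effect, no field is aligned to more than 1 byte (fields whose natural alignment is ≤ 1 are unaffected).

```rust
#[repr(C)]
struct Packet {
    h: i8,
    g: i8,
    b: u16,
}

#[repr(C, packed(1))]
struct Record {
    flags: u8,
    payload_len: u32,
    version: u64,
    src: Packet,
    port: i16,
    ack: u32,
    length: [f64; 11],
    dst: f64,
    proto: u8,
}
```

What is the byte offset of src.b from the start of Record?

15

Packet: 0..1  h  (1B, 1-aligned); 1..2  g  (1B, 1-aligned); 2..4  b  (2B, 2-aligned); sizeof = 4, alignof = 2
0..1  flags  (1B, 1-aligned)
1..5  payload_len  (4B, 1-aligned)
5..13  version  (8B, 1-aligned)
13..17  src  (4B, 1-aligned)
within Packet: b at 2
13 + 2 = 15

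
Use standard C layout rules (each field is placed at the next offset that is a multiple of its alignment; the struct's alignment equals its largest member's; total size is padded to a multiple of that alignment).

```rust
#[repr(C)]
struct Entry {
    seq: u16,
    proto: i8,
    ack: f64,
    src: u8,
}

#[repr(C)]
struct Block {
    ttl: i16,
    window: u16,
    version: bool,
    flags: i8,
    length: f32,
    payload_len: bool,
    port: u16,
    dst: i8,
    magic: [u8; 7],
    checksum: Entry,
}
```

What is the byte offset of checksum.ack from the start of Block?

Entry: seq at 0 (size 2, align 2) → ends 2; proto at 2 (size 1, align 1) → ends 3; pad 5 to align 8 for ack; ack at 8 (size 8, align 8) → ends 16; src at 16 (size 1, align 1) → ends 17; tail pad 7 to reach multiple of 8; total 24 bytes, alignment 8
ttl at 0 (size 2, align 2) → ends 2
window at 2 (size 2, align 2) → ends 4
version at 4 (size 1, align 1) → ends 5
flags at 5 (size 1, align 1) → ends 6
pad 2 to align 4 for length
length at 8 (size 4, align 4) → ends 12
payload_len at 12 (size 1, align 1) → ends 13
pad 1 to align 2 for port
port at 14 (size 2, align 2) → ends 16
dst at 16 (size 1, align 1) → ends 17
magic at 17 (size 7, align 1) → ends 24
checksum at 24 (size 24, align 8) → ends 48
within Entry: ack at 8
24 + 8 = 32

32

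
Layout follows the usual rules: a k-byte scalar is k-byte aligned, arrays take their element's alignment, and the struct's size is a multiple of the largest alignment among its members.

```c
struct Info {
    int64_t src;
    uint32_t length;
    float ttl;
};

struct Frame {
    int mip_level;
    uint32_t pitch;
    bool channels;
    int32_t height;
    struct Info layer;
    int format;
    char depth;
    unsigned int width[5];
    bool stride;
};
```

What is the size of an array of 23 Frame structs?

1472

Info: src at 0 (size 8, align 8) → ends 8; length at 8 (size 4, align 4) → ends 12; ttl at 12 (size 4, align 4) → ends 16; total 16 bytes, alignment 8
mip_level at 0 (size 4, align 4) → ends 4
pitch at 4 (size 4, align 4) → ends 8
channels at 8 (size 1, align 1) → ends 9
pad 3 to align 4 for height
height at 12 (size 4, align 4) → ends 16
layer at 16 (size 16, align 8) → ends 32
format at 32 (size 4, align 4) → ends 36
depth at 36 (size 1, align 1) → ends 37
pad 3 to align 4 for width
width at 40 (size 20, align 4) → ends 60
stride at 60 (size 1, align 1) → ends 61
tail pad 3 to reach multiple of 8
total 64 bytes, alignment 8
array of 23: 23 × 64 = 1472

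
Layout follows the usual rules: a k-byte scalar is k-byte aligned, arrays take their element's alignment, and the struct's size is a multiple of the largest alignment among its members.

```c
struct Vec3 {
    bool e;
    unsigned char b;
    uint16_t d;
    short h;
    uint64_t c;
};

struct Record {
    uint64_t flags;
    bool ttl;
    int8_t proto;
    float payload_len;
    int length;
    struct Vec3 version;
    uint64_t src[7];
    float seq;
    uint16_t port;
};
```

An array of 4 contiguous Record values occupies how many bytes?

416

Vec3: 0..1  e  (1B, 1-aligned); 1..2  b  (1B, 1-aligned); 2..4  d  (2B, 2-aligned); 4..6  h  (2B, 2-aligned); 6..8  -- padding (2B); 8..16  c  (8B, 8-aligned); sizeof = 16, alignof = 8
0..8  flags  (8B, 8-aligned)
8..9  ttl  (1B, 1-aligned)
9..10  proto  (1B, 1-aligned)
10..12  -- padding (2B)
12..16  payload_len  (4B, 4-aligned)
16..20  length  (4B, 4-aligned)
20..24  -- padding (4B)
24..40  version  (16B, 8-aligned)
40..96  src  (56B, 8-aligned)
96..100  seq  (4B, 4-aligned)
100..102  port  (2B, 2-aligned)
102..104  -- tail padding (2B)
sizeof = 104, alignof = 8
array of 4: 4 × 104 = 416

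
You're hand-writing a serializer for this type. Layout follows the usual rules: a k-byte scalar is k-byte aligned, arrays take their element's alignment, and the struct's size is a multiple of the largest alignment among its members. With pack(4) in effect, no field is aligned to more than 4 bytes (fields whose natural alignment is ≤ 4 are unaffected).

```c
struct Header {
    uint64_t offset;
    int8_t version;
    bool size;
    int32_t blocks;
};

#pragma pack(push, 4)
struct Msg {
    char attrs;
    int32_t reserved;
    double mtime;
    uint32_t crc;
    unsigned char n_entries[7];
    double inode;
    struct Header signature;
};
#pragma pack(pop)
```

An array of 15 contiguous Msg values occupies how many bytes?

780

Header: @0: offset [8B, align 8] → 8; @8: version [1B, align 1] → 9; @9: size [1B, align 1] → 10; +2 pad (align 4); @12: blocks [4B, align 4] → 16; size 16, align 8
@0: attrs [1B, align 1] → 1
+3 pad (align 4)
@4: reserved [4B, align 4] → 8
@8: mtime [8B, align 4] → 16
@16: crc [4B, align 4] → 20
@20: n_entries [7B, align 1] → 27
+1 pad (align 4)
@28: inode [8B, align 4] → 36
@36: signature [16B, align 4] → 52
size 52, align 4
array of 15: 15 × 52 = 780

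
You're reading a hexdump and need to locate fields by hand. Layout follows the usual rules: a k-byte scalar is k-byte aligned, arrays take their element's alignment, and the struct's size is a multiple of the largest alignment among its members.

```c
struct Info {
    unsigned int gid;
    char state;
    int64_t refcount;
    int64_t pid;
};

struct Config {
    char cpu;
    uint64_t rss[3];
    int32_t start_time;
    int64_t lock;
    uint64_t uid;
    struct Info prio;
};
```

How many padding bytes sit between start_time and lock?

4

Info: 0..4  gid  (4B, 4-aligned); 4..5  state  (1B, 1-aligned); 5..8  -- padding (3B); 8..16  refcount  (8B, 8-aligned); 16..24  pid  (8B, 8-aligned); sizeof = 24, alignof = 8
0..1  cpu  (1B, 1-aligned)
1..8  -- padding (7B)
8..32  rss  (24B, 8-aligned)
32..36  start_time  (4B, 4-aligned)
36..40  -- padding (4B)
40..48  lock  (8B, 8-aligned)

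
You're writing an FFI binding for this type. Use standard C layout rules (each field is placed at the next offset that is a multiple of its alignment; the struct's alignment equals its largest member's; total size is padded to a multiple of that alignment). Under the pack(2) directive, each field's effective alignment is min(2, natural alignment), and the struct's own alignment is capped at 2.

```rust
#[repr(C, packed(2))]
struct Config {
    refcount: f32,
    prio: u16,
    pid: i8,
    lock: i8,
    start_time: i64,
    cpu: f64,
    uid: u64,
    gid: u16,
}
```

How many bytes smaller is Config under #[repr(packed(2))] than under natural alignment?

6

natural layout:
  refcount at 0 (size 4, align 4) → ends 4
  prio at 4 (size 2, align 2) → ends 6
  pid at 6 (size 1, align 1) → ends 7
  lock at 7 (size 1, align 1) → ends 8
  start_time at 8 (size 8, align 8) → ends 16
  cpu at 16 (size 8, align 8) → ends 24
  uid at 24 (size 8, align 8) → ends 32
  gid at 32 (size 2, align 2) → ends 34
  tail pad 6 to reach multiple of 8
  total 40 bytes, alignment 8
packed(2) layout:
  refcount at 0 (size 4, align 2) → ends 4
  prio at 4 (size 2, align 2) → ends 6
  pid at 6 (size 1, align 1) → ends 7
  lock at 7 (size 1, align 1) → ends 8
  start_time at 8 (size 8, align 2) → ends 16
  cpu at 16 (size 8, align 2) → ends 24
  uid at 24 (size 8, align 2) → ends 32
  gid at 32 (size 2, align 2) → ends 34
  total 34 bytes, alignment 2
40 − 34 = 6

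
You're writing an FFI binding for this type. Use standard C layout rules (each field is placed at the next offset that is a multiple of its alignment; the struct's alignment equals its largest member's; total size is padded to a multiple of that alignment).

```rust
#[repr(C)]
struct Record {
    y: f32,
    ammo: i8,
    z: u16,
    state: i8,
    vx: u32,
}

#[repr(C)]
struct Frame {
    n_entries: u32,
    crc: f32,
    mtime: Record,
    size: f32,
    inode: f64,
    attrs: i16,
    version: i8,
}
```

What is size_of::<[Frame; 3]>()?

144

Record: 0..4  y  (4B, 4-aligned); 4..5  ammo  (1B, 1-aligned); 5..6  -- padding (1B); 6..8  z  (2B, 2-aligned); 8..9  state  (1B, 1-aligned); 9..12  -- padding (3B); 12..16  vx  (4B, 4-aligned); sizeof = 16, alignof = 4
0..4  n_entries  (4B, 4-aligned)
4..8  crc  (4B, 4-aligned)
8..24  mtime  (16B, 4-aligned)
24..28  size  (4B, 4-aligned)
28..32  -- padding (4B)
32..40  inode  (8B, 8-aligned)
40..42  attrs  (2B, 2-aligned)
42..43  version  (1B, 1-aligned)
43..48  -- tail padding (5B)
sizeof = 48, alignof = 8
array of 3: 3 × 48 = 144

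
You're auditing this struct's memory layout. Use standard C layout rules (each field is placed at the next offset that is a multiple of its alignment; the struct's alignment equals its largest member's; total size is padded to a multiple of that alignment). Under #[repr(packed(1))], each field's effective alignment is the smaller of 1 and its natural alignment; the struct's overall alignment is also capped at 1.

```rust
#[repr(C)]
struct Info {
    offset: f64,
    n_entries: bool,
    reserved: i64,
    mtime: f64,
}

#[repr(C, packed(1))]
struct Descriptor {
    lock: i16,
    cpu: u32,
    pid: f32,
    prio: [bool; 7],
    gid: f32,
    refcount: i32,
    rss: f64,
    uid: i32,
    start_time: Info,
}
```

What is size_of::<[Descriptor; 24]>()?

Info: 0..8  offset  (8B, 8-aligned); 8..9  n_entries  (1B, 1-aligned); 9..16  -- padding (7B); 16..24  reserved  (8B, 8-aligned); 24..32  mtime  (8B, 8-aligned); sizeof = 32, alignof = 8
0..2  lock  (2B, 1-aligned)
2..6  cpu  (4B, 1-aligned)
6..10  pid  (4B, 1-aligned)
10..17  prio  (7B, 1-aligned)
17..21  gid  (4B, 1-aligned)
21..25  refcount  (4B, 1-aligned)
25..33  rss  (8B, 1-aligned)
33..37  uid  (4B, 1-aligned)
37..69  start_time  (32B, 1-aligned)
sizeof = 69, alignof = 1
array of 24: 24 × 69 = 1656

1656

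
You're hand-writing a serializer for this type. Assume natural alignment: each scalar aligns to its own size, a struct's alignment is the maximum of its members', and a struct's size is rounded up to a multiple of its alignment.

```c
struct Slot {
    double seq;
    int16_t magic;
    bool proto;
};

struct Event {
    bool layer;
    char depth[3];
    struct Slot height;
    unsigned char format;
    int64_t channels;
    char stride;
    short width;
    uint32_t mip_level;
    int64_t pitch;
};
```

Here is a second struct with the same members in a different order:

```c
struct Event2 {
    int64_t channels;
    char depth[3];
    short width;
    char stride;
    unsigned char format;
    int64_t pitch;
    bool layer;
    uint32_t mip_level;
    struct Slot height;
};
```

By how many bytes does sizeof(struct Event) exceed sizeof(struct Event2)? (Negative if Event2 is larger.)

Slot: @0: seq [8B, align 8] → 8; @8: magic [2B, align 2] → 10; @10: proto [1B, align 1] → 11; +5 tail pad (align 8); size 16, align 8
@0: layer [1B, align 1] → 1
@1: depth [3B, align 1] → 4
+4 pad (align 8)
@8: height [16B, align 8] → 24
@24: format [1B, align 1] → 25
+7 pad (align 8)
@32: channels [8B, align 8] → 40
@40: stride [1B, align 1] → 41
+1 pad (align 2)
@42: width [2B, align 2] → 44
@44: mip_level [4B, align 4] → 48
@48: pitch [8B, align 8] → 56
size 56, align 8
— Event2 —
@0: channels [8B, align 8] → 8
@8: depth [3B, align 1] → 11
+1 pad (align 2)
@12: width [2B, align 2] → 14
@14: stride [1B, align 1] → 15
@15: format [1B, align 1] → 16
@16: pitch [8B, align 8] → 24
@24: layer [1B, align 1] → 25
+3 pad (align 4)
@28: mip_level [4B, align 4] → 32
@32: height [16B, align 8] → 48
size 48, align 8
56 − 48 = 8

8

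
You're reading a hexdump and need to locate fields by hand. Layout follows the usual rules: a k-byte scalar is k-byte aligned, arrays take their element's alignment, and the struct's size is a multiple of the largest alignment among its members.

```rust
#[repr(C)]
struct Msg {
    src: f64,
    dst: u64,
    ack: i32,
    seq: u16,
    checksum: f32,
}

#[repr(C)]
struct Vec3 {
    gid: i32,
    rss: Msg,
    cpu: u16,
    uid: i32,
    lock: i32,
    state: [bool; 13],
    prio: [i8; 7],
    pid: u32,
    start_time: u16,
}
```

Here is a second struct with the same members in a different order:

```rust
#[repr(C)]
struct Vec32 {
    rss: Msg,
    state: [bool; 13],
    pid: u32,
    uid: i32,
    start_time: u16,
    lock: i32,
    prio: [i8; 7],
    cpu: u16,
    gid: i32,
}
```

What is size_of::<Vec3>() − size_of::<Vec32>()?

0

Msg: @0: src [8B, align 8] → 8; @8: dst [8B, align 8] → 16; @16: ack [4B, align 4] → 20; @20: seq [2B, align 2] → 22; +2 pad (align 4); @24: checksum [4B, align 4] → 28; +4 tail pad (align 8); size 32, align 8
@0: gid [4B, align 4] → 4
+4 pad (align 8)
@8: rss [32B, align 8] → 40
@40: cpu [2B, align 2] → 42
+2 pad (align 4)
@44: uid [4B, align 4] → 48
@48: lock [4B, align 4] → 52
@52: state [13B, align 1] → 65
@65: prio [7B, align 1] → 72
@72: pid [4B, align 4] → 76
@76: start_time [2B, align 2] → 78
+2 tail pad (align 8)
size 80, align 8
— Vec32 —
@0: rss [32B, align 8] → 32
@32: state [13B, align 1] → 45
+3 pad (align 4)
@48: pid [4B, align 4] → 52
@52: uid [4B, align 4] → 56
@56: start_time [2B, align 2] → 58
+2 pad (align 4)
@60: lock [4B, align 4] → 64
@64: prio [7B, align 1] → 71
+1 pad (align 2)
@72: cpu [2B, align 2] → 74
+2 pad (align 4)
@76: gid [4B, align 4] → 80
size 80, align 8
80 − 80 = 0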